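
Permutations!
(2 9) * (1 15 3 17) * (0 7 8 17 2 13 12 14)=(0 7 8 17 1 15 3 2 9 13 12 14)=[7, 15, 9, 2, 4, 5, 6, 8, 17, 13, 10, 11, 14, 12, 0, 3, 16, 1]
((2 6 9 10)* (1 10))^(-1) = ((1 10 2 6 9))^(-1) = (1 9 6 2 10)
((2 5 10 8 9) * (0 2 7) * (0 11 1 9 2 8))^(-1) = (0 10 5 2 8)(1 11 7 9)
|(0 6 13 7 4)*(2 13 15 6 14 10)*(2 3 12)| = 18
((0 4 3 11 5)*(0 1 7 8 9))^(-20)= ((0 4 3 11 5 1 7 8 9))^(-20)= (0 8 1 11 4 9 7 5 3)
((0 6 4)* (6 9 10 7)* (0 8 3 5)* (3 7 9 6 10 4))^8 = ((0 6 3 5)(4 8 7 10 9))^8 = (4 10 8 9 7)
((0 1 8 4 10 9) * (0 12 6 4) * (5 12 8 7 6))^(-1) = ((0 1 7 6 4 10 9 8)(5 12))^(-1) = (0 8 9 10 4 6 7 1)(5 12)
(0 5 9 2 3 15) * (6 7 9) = (0 5 6 7 9 2 3 15) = [5, 1, 3, 15, 4, 6, 7, 9, 8, 2, 10, 11, 12, 13, 14, 0]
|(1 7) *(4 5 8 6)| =|(1 7)(4 5 8 6)| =4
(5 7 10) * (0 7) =(0 7 10 5) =[7, 1, 2, 3, 4, 0, 6, 10, 8, 9, 5]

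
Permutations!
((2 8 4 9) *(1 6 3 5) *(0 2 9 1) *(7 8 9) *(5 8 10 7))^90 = (10)(0 9)(2 5) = ((0 2 9 5)(1 6 3 8 4)(7 10))^90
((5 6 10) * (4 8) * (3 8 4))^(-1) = (3 8)(5 10 6)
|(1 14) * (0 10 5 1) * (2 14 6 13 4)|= |(0 10 5 1 6 13 4 2 14)|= 9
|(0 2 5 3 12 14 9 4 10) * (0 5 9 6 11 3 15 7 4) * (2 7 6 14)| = 12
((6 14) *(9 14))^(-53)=((6 9 14))^(-53)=(6 9 14)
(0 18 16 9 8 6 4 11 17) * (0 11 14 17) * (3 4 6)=(0 18 16 9 8 3 4 14 17 11)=[18, 1, 2, 4, 14, 5, 6, 7, 3, 8, 10, 0, 12, 13, 17, 15, 9, 11, 16]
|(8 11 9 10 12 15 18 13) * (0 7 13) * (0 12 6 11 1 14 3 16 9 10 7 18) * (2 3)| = 36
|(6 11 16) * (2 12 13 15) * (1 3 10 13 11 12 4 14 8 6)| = 13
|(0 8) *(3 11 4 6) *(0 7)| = 12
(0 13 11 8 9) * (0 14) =(0 13 11 8 9 14) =[13, 1, 2, 3, 4, 5, 6, 7, 9, 14, 10, 8, 12, 11, 0]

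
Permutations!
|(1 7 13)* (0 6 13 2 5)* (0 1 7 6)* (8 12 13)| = 8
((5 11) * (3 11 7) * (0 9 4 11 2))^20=(0 5)(2 11)(3 4)(7 9)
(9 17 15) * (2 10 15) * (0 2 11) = (0 2 10 15 9 17 11) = [2, 1, 10, 3, 4, 5, 6, 7, 8, 17, 15, 0, 12, 13, 14, 9, 16, 11]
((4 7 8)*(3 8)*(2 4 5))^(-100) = (2 7 8)(3 5 4)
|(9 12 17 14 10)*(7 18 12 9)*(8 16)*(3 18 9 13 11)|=10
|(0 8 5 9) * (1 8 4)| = 6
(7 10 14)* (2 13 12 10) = (2 13 12 10 14 7) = [0, 1, 13, 3, 4, 5, 6, 2, 8, 9, 14, 11, 10, 12, 7]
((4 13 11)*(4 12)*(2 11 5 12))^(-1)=(2 11)(4 12 5 13)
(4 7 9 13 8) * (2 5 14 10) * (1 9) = (1 9 13 8 4 7)(2 5 14 10) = [0, 9, 5, 3, 7, 14, 6, 1, 4, 13, 2, 11, 12, 8, 10]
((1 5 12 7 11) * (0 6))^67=((0 6)(1 5 12 7 11))^67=(0 6)(1 12 11 5 7)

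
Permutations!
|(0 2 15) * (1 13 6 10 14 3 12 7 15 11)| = |(0 2 11 1 13 6 10 14 3 12 7 15)| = 12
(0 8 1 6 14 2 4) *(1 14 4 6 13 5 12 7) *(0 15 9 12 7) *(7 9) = [8, 13, 6, 3, 15, 9, 4, 1, 14, 12, 10, 11, 0, 5, 2, 7] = (0 8 14 2 6 4 15 7 1 13 5 9 12)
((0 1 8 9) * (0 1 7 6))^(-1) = (0 6 7)(1 9 8)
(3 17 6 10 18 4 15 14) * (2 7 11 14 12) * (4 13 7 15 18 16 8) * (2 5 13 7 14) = (2 15 12 5 13 14 3 17 6 10 16 8 4 18 7 11) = [0, 1, 15, 17, 18, 13, 10, 11, 4, 9, 16, 2, 5, 14, 3, 12, 8, 6, 7]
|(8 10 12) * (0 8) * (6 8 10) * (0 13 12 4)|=|(0 10 4)(6 8)(12 13)|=6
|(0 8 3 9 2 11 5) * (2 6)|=|(0 8 3 9 6 2 11 5)|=8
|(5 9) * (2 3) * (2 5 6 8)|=|(2 3 5 9 6 8)|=6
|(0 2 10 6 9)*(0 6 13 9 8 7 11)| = 9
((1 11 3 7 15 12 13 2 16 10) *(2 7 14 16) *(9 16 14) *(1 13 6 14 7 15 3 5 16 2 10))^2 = ((1 11 5 16)(2 10 13 15 12 6 14 7 3 9))^2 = (1 5)(2 13 12 14 3)(6 7 9 10 15)(11 16)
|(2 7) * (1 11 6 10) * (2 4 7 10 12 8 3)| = 8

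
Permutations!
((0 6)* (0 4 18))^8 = (18)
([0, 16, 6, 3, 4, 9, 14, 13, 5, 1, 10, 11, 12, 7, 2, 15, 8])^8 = [0, 5, 14, 3, 4, 16, 2, 7, 1, 8, 10, 11, 12, 13, 6, 15, 9]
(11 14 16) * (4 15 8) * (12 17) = (4 15 8)(11 14 16)(12 17) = [0, 1, 2, 3, 15, 5, 6, 7, 4, 9, 10, 14, 17, 13, 16, 8, 11, 12]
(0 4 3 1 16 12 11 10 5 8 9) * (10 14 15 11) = (0 4 3 1 16 12 10 5 8 9)(11 14 15) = [4, 16, 2, 1, 3, 8, 6, 7, 9, 0, 5, 14, 10, 13, 15, 11, 12]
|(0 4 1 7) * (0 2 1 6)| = |(0 4 6)(1 7 2)| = 3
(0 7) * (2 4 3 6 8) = [7, 1, 4, 6, 3, 5, 8, 0, 2] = (0 7)(2 4 3 6 8)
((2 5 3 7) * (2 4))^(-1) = (2 4 7 3 5)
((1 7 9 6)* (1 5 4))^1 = ((1 7 9 6 5 4))^1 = (1 7 9 6 5 4)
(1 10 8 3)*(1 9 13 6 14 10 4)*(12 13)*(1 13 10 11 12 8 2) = (1 4 13 6 14 11 12 10 2)(3 9 8) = [0, 4, 1, 9, 13, 5, 14, 7, 3, 8, 2, 12, 10, 6, 11]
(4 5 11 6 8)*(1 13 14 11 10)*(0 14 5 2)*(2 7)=(0 14 11 6 8 4 7 2)(1 13 5 10)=[14, 13, 0, 3, 7, 10, 8, 2, 4, 9, 1, 6, 12, 5, 11]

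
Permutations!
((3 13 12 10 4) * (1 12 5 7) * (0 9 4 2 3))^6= ((0 9 4)(1 12 10 2 3 13 5 7))^6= (1 5 3 10)(2 12 7 13)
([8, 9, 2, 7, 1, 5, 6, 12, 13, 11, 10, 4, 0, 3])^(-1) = (0 12 7 3 13 8)(1 4 11 9)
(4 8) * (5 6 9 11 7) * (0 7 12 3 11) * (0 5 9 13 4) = (0 7 9 5 6 13 4 8)(3 11 12) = [7, 1, 2, 11, 8, 6, 13, 9, 0, 5, 10, 12, 3, 4]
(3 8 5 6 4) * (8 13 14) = [0, 1, 2, 13, 3, 6, 4, 7, 5, 9, 10, 11, 12, 14, 8] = (3 13 14 8 5 6 4)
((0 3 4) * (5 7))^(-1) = ((0 3 4)(5 7))^(-1) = (0 4 3)(5 7)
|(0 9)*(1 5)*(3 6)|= 2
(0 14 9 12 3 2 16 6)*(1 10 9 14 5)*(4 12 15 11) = (0 5 1 10 9 15 11 4 12 3 2 16 6) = [5, 10, 16, 2, 12, 1, 0, 7, 8, 15, 9, 4, 3, 13, 14, 11, 6]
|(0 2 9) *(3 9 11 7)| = |(0 2 11 7 3 9)| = 6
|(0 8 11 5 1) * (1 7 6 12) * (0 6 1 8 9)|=14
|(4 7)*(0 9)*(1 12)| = |(0 9)(1 12)(4 7)| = 2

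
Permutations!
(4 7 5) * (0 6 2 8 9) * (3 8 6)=(0 3 8 9)(2 6)(4 7 5)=[3, 1, 6, 8, 7, 4, 2, 5, 9, 0]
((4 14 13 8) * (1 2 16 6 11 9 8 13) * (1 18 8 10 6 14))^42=(18)(6 9)(10 11)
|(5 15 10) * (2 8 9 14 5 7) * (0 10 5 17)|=8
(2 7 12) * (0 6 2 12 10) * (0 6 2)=(12)(0 2 7 10 6)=[2, 1, 7, 3, 4, 5, 0, 10, 8, 9, 6, 11, 12]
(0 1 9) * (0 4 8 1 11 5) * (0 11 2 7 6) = (0 2 7 6)(1 9 4 8)(5 11) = [2, 9, 7, 3, 8, 11, 0, 6, 1, 4, 10, 5]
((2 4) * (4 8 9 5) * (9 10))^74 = ((2 8 10 9 5 4))^74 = (2 10 5)(4 8 9)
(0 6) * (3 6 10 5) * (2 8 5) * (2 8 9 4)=(0 10 8 5 3 6)(2 9 4)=[10, 1, 9, 6, 2, 3, 0, 7, 5, 4, 8]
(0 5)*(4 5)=(0 4 5)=[4, 1, 2, 3, 5, 0]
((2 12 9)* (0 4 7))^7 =(0 4 7)(2 12 9)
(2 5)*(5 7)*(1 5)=(1 5 2 7)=[0, 5, 7, 3, 4, 2, 6, 1]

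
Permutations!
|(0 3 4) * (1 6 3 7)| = 6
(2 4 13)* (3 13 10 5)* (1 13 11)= (1 13 2 4 10 5 3 11)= [0, 13, 4, 11, 10, 3, 6, 7, 8, 9, 5, 1, 12, 2]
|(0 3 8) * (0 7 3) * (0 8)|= 4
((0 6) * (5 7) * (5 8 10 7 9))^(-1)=(0 6)(5 9)(7 10 8)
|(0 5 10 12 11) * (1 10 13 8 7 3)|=10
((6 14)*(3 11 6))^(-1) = (3 14 6 11)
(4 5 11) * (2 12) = [0, 1, 12, 3, 5, 11, 6, 7, 8, 9, 10, 4, 2] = (2 12)(4 5 11)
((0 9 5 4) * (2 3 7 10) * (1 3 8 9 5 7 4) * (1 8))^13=((0 5 8 9 7 10 2 1 3 4))^13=(0 9 2 4 8 10 3 5 7 1)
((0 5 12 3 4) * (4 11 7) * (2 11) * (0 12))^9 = ((0 5)(2 11 7 4 12 3))^9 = (0 5)(2 4)(3 7)(11 12)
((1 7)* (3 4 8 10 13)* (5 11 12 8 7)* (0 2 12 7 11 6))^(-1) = (0 6 5 1 7 11 4 3 13 10 8 12 2)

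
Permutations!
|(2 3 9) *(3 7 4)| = |(2 7 4 3 9)| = 5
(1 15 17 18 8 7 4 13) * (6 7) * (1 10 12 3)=[0, 15, 2, 1, 13, 5, 7, 4, 6, 9, 12, 11, 3, 10, 14, 17, 16, 18, 8]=(1 15 17 18 8 6 7 4 13 10 12 3)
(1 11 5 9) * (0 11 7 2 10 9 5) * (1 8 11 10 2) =[10, 7, 2, 3, 4, 5, 6, 1, 11, 8, 9, 0] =(0 10 9 8 11)(1 7)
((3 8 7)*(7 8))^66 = (8)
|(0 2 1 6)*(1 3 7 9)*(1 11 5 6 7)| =9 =|(0 2 3 1 7 9 11 5 6)|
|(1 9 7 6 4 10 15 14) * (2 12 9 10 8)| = |(1 10 15 14)(2 12 9 7 6 4 8)| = 28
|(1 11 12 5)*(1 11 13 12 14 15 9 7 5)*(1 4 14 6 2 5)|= |(1 13 12 4 14 15 9 7)(2 5 11 6)|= 8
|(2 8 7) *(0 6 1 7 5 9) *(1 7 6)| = |(0 1 6 7 2 8 5 9)| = 8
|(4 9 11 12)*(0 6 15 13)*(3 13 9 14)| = |(0 6 15 9 11 12 4 14 3 13)| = 10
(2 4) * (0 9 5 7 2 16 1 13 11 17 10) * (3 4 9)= (0 3 4 16 1 13 11 17 10)(2 9 5 7)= [3, 13, 9, 4, 16, 7, 6, 2, 8, 5, 0, 17, 12, 11, 14, 15, 1, 10]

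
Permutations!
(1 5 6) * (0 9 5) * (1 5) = (0 9 1)(5 6) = [9, 0, 2, 3, 4, 6, 5, 7, 8, 1]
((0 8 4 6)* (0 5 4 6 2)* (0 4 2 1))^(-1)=(0 1 4 2 5 6 8)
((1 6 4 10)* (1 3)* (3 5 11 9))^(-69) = (1 10 9 6 5 3 4 11)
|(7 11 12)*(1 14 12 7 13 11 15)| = 7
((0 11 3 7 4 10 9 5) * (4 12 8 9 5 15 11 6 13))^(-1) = (0 5 10 4 13 6)(3 11 15 9 8 12 7)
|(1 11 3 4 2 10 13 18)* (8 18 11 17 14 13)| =|(1 17 14 13 11 3 4 2 10 8 18)| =11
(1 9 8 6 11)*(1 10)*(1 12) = (1 9 8 6 11 10 12) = [0, 9, 2, 3, 4, 5, 11, 7, 6, 8, 12, 10, 1]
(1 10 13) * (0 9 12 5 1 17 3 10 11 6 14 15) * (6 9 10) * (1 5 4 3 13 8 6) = (0 10 8 6 14 15)(1 11 9 12 4 3)(13 17) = [10, 11, 2, 1, 3, 5, 14, 7, 6, 12, 8, 9, 4, 17, 15, 0, 16, 13]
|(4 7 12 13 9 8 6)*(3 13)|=8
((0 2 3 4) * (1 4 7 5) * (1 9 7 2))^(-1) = (0 4 1)(2 3)(5 7 9) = ((0 1 4)(2 3)(5 9 7))^(-1)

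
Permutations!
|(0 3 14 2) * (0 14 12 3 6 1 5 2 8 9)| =|(0 6 1 5 2 14 8 9)(3 12)| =8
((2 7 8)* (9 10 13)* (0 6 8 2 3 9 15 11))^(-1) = ((0 6 8 3 9 10 13 15 11)(2 7))^(-1) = (0 11 15 13 10 9 3 8 6)(2 7)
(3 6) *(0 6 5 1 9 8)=(0 6 3 5 1 9 8)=[6, 9, 2, 5, 4, 1, 3, 7, 0, 8]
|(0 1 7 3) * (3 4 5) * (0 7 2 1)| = |(1 2)(3 7 4 5)| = 4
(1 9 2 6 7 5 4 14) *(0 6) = (0 6 7 5 4 14 1 9 2) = [6, 9, 0, 3, 14, 4, 7, 5, 8, 2, 10, 11, 12, 13, 1]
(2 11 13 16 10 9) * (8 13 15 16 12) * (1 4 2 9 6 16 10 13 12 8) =[0, 4, 11, 3, 2, 5, 16, 7, 12, 9, 6, 15, 1, 8, 14, 10, 13] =(1 4 2 11 15 10 6 16 13 8 12)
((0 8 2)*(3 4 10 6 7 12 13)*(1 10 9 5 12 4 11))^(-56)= ((0 8 2)(1 10 6 7 4 9 5 12 13 3 11))^(-56)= (0 8 2)(1 11 3 13 12 5 9 4 7 6 10)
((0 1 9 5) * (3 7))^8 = ((0 1 9 5)(3 7))^8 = (9)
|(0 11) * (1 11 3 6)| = 5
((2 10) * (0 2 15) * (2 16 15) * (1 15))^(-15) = ((0 16 1 15)(2 10))^(-15) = (0 16 1 15)(2 10)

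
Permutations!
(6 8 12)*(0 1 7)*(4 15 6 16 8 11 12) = (0 1 7)(4 15 6 11 12 16 8) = [1, 7, 2, 3, 15, 5, 11, 0, 4, 9, 10, 12, 16, 13, 14, 6, 8]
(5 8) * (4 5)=(4 5 8)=[0, 1, 2, 3, 5, 8, 6, 7, 4]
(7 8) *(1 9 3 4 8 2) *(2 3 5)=(1 9 5 2)(3 4 8 7)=[0, 9, 1, 4, 8, 2, 6, 3, 7, 5]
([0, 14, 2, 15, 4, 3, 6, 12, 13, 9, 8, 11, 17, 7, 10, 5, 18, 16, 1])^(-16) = (1 13 16 10 12)(3 5 15)(7 18 8 17 14)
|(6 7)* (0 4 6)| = 4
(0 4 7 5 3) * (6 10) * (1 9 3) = [4, 9, 2, 0, 7, 1, 10, 5, 8, 3, 6] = (0 4 7 5 1 9 3)(6 10)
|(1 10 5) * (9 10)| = |(1 9 10 5)| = 4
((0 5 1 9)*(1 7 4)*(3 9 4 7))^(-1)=((0 5 3 9)(1 4))^(-1)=(0 9 3 5)(1 4)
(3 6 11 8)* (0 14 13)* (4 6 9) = [14, 1, 2, 9, 6, 5, 11, 7, 3, 4, 10, 8, 12, 0, 13] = (0 14 13)(3 9 4 6 11 8)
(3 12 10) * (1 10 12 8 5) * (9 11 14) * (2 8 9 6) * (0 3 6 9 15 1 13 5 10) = [3, 0, 8, 15, 4, 13, 2, 7, 10, 11, 6, 14, 12, 5, 9, 1] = (0 3 15 1)(2 8 10 6)(5 13)(9 11 14)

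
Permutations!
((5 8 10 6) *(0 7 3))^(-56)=((0 7 3)(5 8 10 6))^(-56)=(10)(0 7 3)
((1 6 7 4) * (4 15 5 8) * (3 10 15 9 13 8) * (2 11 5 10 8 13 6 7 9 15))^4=((1 7 15 10 2 11 5 3 8 4)(6 9))^4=(1 2 8 15 5)(3 7 11 4 10)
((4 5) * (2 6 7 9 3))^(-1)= (2 3 9 7 6)(4 5)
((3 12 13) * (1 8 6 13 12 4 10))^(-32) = ((1 8 6 13 3 4 10))^(-32) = (1 13 10 6 4 8 3)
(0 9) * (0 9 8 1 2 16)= [8, 2, 16, 3, 4, 5, 6, 7, 1, 9, 10, 11, 12, 13, 14, 15, 0]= (0 8 1 2 16)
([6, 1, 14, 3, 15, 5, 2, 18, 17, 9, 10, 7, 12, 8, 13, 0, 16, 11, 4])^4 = (0 13 7)(2 17 4)(6 8 18)(11 15 14)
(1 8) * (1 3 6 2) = (1 8 3 6 2) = [0, 8, 1, 6, 4, 5, 2, 7, 3]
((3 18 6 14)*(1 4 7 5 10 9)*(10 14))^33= ((1 4 7 5 14 3 18 6 10 9))^33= (1 5 18 9 7 3 10 4 14 6)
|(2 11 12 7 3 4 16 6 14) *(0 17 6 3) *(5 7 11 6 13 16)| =|(0 17 13 16 3 4 5 7)(2 6 14)(11 12)| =24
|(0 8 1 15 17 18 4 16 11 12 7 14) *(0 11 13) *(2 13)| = 20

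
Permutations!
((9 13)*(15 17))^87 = ((9 13)(15 17))^87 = (9 13)(15 17)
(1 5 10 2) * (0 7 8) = (0 7 8)(1 5 10 2) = [7, 5, 1, 3, 4, 10, 6, 8, 0, 9, 2]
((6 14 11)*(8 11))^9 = ((6 14 8 11))^9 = (6 14 8 11)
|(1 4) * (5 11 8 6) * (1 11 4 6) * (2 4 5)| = 6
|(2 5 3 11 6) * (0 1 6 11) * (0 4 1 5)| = |(11)(0 5 3 4 1 6 2)| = 7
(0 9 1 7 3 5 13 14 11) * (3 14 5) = (0 9 1 7 14 11)(5 13) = [9, 7, 2, 3, 4, 13, 6, 14, 8, 1, 10, 0, 12, 5, 11]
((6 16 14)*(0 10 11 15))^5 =((0 10 11 15)(6 16 14))^5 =(0 10 11 15)(6 14 16)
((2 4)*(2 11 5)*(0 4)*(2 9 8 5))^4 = (11)(5 9 8)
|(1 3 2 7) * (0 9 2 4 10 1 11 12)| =12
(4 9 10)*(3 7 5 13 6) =(3 7 5 13 6)(4 9 10) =[0, 1, 2, 7, 9, 13, 3, 5, 8, 10, 4, 11, 12, 6]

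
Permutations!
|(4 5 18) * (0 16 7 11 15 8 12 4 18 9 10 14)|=12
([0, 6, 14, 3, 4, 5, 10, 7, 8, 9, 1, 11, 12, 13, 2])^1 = (1 6 10)(2 14)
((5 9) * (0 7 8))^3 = (5 9)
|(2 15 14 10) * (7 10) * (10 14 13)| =4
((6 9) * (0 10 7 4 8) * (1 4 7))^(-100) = (10)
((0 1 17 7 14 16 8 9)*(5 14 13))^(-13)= ((0 1 17 7 13 5 14 16 8 9))^(-13)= (0 16 13 1 8 5 17 9 14 7)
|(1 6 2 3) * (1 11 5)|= 6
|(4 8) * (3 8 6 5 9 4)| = |(3 8)(4 6 5 9)| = 4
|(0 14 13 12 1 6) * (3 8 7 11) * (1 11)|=10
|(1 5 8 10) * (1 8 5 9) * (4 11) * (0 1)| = |(0 1 9)(4 11)(8 10)| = 6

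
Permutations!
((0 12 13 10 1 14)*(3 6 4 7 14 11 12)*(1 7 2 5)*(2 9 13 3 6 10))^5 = (0 2 3 6 5 10 4 1 7 9 11 14 13 12)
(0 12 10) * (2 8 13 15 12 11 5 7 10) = (0 11 5 7 10)(2 8 13 15 12) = [11, 1, 8, 3, 4, 7, 6, 10, 13, 9, 0, 5, 2, 15, 14, 12]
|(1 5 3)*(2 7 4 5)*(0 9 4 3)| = 4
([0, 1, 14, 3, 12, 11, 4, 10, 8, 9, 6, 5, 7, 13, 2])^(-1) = [0, 1, 14, 3, 6, 11, 10, 12, 8, 9, 7, 5, 4, 13, 2]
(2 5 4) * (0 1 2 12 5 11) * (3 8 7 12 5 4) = (0 1 2 11)(3 8 7 12 4 5) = [1, 2, 11, 8, 5, 3, 6, 12, 7, 9, 10, 0, 4]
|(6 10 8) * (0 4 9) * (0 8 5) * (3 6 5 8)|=8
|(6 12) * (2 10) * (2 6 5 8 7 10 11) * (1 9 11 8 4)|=|(1 9 11 2 8 7 10 6 12 5 4)|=11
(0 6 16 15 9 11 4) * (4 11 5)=(0 6 16 15 9 5 4)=[6, 1, 2, 3, 0, 4, 16, 7, 8, 5, 10, 11, 12, 13, 14, 9, 15]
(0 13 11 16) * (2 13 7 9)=(0 7 9 2 13 11 16)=[7, 1, 13, 3, 4, 5, 6, 9, 8, 2, 10, 16, 12, 11, 14, 15, 0]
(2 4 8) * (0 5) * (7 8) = [5, 1, 4, 3, 7, 0, 6, 8, 2] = (0 5)(2 4 7 8)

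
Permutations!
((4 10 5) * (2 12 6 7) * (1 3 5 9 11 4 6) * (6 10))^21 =(1 12 2 7 6 4 11 9 10 5 3)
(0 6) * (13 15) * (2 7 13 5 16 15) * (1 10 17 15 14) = (0 6)(1 10 17 15 5 16 14)(2 7 13) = [6, 10, 7, 3, 4, 16, 0, 13, 8, 9, 17, 11, 12, 2, 1, 5, 14, 15]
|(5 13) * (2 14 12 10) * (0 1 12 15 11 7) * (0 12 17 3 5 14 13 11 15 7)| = 6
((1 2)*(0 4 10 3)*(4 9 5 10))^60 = ((0 9 5 10 3)(1 2))^60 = (10)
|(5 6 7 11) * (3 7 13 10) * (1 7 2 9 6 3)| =10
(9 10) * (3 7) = (3 7)(9 10) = [0, 1, 2, 7, 4, 5, 6, 3, 8, 10, 9]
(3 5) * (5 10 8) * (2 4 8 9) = [0, 1, 4, 10, 8, 3, 6, 7, 5, 2, 9] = (2 4 8 5 3 10 9)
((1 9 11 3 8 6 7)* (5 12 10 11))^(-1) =(1 7 6 8 3 11 10 12 5 9)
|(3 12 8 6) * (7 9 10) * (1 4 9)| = 20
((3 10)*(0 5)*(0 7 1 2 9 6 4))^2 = (10)(0 7 2 6)(1 9 4 5)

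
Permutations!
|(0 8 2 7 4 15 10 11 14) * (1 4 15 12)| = |(0 8 2 7 15 10 11 14)(1 4 12)| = 24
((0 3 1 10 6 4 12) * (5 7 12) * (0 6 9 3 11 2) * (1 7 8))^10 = ((0 11 2)(1 10 9 3 7 12 6 4 5 8))^10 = (12)(0 11 2)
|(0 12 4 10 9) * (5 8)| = |(0 12 4 10 9)(5 8)| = 10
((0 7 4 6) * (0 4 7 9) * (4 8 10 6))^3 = ((0 9)(6 8 10))^3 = (10)(0 9)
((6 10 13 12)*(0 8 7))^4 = (13)(0 8 7)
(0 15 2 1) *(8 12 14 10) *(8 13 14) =(0 15 2 1)(8 12)(10 13 14) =[15, 0, 1, 3, 4, 5, 6, 7, 12, 9, 13, 11, 8, 14, 10, 2]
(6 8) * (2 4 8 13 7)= [0, 1, 4, 3, 8, 5, 13, 2, 6, 9, 10, 11, 12, 7]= (2 4 8 6 13 7)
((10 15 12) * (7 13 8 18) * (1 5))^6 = ((1 5)(7 13 8 18)(10 15 12))^6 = (7 8)(13 18)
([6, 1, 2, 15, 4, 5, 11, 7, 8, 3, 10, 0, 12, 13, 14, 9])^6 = (15)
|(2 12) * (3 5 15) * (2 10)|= |(2 12 10)(3 5 15)|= 3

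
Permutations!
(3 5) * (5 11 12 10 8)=[0, 1, 2, 11, 4, 3, 6, 7, 5, 9, 8, 12, 10]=(3 11 12 10 8 5)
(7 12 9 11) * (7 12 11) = (7 11 12 9) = [0, 1, 2, 3, 4, 5, 6, 11, 8, 7, 10, 12, 9]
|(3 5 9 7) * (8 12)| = |(3 5 9 7)(8 12)| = 4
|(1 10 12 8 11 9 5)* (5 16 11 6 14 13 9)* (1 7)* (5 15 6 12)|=|(1 10 5 7)(6 14 13 9 16 11 15)(8 12)|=28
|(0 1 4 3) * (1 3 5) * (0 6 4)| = |(0 3 6 4 5 1)| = 6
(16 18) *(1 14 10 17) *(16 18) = (18)(1 14 10 17) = [0, 14, 2, 3, 4, 5, 6, 7, 8, 9, 17, 11, 12, 13, 10, 15, 16, 1, 18]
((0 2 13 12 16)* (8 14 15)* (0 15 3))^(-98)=(0 2 13 12 16 15 8 14 3)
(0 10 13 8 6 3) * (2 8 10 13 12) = (0 13 10 12 2 8 6 3) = [13, 1, 8, 0, 4, 5, 3, 7, 6, 9, 12, 11, 2, 10]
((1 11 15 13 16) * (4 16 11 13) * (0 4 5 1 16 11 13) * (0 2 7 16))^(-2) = (0 7 1 15 4 16 2 5 11)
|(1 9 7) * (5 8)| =|(1 9 7)(5 8)| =6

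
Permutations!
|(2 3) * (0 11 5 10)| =|(0 11 5 10)(2 3)| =4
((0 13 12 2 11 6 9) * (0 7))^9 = ((0 13 12 2 11 6 9 7))^9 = (0 13 12 2 11 6 9 7)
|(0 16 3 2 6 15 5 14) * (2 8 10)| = |(0 16 3 8 10 2 6 15 5 14)| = 10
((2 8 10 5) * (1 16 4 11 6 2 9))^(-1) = (1 9 5 10 8 2 6 11 4 16)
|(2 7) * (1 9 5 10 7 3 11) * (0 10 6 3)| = |(0 10 7 2)(1 9 5 6 3 11)| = 12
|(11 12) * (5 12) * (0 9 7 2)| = 12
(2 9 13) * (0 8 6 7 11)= (0 8 6 7 11)(2 9 13)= [8, 1, 9, 3, 4, 5, 7, 11, 6, 13, 10, 0, 12, 2]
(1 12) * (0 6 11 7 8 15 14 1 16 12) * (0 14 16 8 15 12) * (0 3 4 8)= [6, 14, 2, 4, 8, 5, 11, 15, 12, 9, 10, 7, 0, 13, 1, 16, 3]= (0 6 11 7 15 16 3 4 8 12)(1 14)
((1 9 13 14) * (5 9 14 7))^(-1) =((1 14)(5 9 13 7))^(-1) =(1 14)(5 7 13 9)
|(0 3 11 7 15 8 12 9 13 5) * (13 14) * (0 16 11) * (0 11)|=12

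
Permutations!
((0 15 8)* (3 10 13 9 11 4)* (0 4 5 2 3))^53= ((0 15 8 4)(2 3 10 13 9 11 5))^53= (0 15 8 4)(2 9 3 11 10 5 13)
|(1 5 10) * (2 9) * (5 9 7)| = 6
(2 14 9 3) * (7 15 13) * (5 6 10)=(2 14 9 3)(5 6 10)(7 15 13)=[0, 1, 14, 2, 4, 6, 10, 15, 8, 3, 5, 11, 12, 7, 9, 13]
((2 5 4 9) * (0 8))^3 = ((0 8)(2 5 4 9))^3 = (0 8)(2 9 4 5)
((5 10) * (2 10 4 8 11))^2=(2 5 8)(4 11 10)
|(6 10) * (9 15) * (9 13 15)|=2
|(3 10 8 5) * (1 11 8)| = 6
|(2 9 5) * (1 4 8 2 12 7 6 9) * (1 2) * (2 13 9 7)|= |(1 4 8)(2 13 9 5 12)(6 7)|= 30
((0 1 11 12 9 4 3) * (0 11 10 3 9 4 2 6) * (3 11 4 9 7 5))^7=((0 1 10 11 12 9 2 6)(3 4 7 5))^7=(0 6 2 9 12 11 10 1)(3 5 7 4)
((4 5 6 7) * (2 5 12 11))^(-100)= (2 12 7 5 11 4 6)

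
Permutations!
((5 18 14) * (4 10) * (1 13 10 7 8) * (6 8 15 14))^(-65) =((1 13 10 4 7 15 14 5 18 6 8))^(-65) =(1 13 10 4 7 15 14 5 18 6 8)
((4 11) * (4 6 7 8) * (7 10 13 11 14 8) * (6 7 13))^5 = (4 8 14)(6 10)(7 11 13)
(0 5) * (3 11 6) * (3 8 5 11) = (0 11 6 8 5) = [11, 1, 2, 3, 4, 0, 8, 7, 5, 9, 10, 6]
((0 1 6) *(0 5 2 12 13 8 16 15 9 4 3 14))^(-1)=((0 1 6 5 2 12 13 8 16 15 9 4 3 14))^(-1)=(0 14 3 4 9 15 16 8 13 12 2 5 6 1)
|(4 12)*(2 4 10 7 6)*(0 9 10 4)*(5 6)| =|(0 9 10 7 5 6 2)(4 12)| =14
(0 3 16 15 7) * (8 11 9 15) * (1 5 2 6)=[3, 5, 6, 16, 4, 2, 1, 0, 11, 15, 10, 9, 12, 13, 14, 7, 8]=(0 3 16 8 11 9 15 7)(1 5 2 6)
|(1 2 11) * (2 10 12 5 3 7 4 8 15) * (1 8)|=28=|(1 10 12 5 3 7 4)(2 11 8 15)|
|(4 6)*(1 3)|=2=|(1 3)(4 6)|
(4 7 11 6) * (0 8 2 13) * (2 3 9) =(0 8 3 9 2 13)(4 7 11 6) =[8, 1, 13, 9, 7, 5, 4, 11, 3, 2, 10, 6, 12, 0]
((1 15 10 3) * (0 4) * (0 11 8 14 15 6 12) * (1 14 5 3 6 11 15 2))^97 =(0 4 15 10 6 12)(1 2 14 3 5 8 11)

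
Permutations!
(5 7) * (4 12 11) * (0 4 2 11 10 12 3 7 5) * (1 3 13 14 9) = (0 4 13 14 9 1 3 7)(2 11)(10 12) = [4, 3, 11, 7, 13, 5, 6, 0, 8, 1, 12, 2, 10, 14, 9]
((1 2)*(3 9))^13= ((1 2)(3 9))^13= (1 2)(3 9)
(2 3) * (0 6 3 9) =(0 6 3 2 9) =[6, 1, 9, 2, 4, 5, 3, 7, 8, 0]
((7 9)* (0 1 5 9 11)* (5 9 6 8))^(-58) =((0 1 9 7 11)(5 6 8))^(-58) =(0 9 11 1 7)(5 8 6)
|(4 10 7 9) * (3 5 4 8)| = |(3 5 4 10 7 9 8)| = 7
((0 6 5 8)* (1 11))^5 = (0 6 5 8)(1 11)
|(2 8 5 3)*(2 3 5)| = 2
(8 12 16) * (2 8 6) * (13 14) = (2 8 12 16 6)(13 14) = [0, 1, 8, 3, 4, 5, 2, 7, 12, 9, 10, 11, 16, 14, 13, 15, 6]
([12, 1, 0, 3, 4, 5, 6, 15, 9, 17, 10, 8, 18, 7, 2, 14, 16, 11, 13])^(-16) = (18)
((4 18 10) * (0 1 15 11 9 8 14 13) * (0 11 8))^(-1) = (0 9 11 13 14 8 15 1)(4 10 18)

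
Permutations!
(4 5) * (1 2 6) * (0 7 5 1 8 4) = [7, 2, 6, 3, 1, 0, 8, 5, 4] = (0 7 5)(1 2 6 8 4)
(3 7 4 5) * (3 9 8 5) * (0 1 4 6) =(0 1 4 3 7 6)(5 9 8) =[1, 4, 2, 7, 3, 9, 0, 6, 5, 8]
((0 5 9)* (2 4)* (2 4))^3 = ((0 5 9))^3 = (9)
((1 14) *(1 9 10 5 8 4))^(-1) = (1 4 8 5 10 9 14)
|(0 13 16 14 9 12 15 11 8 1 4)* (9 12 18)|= |(0 13 16 14 12 15 11 8 1 4)(9 18)|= 10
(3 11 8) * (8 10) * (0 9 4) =[9, 1, 2, 11, 0, 5, 6, 7, 3, 4, 8, 10] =(0 9 4)(3 11 10 8)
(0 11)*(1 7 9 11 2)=(0 2 1 7 9 11)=[2, 7, 1, 3, 4, 5, 6, 9, 8, 11, 10, 0]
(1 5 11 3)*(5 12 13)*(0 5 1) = [5, 12, 2, 0, 4, 11, 6, 7, 8, 9, 10, 3, 13, 1] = (0 5 11 3)(1 12 13)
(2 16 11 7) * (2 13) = [0, 1, 16, 3, 4, 5, 6, 13, 8, 9, 10, 7, 12, 2, 14, 15, 11] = (2 16 11 7 13)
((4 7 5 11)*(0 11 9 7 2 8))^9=(0 8 2 4 11)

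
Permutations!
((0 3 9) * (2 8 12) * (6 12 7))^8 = (0 9 3)(2 6 8 12 7)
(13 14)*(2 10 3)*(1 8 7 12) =[0, 8, 10, 2, 4, 5, 6, 12, 7, 9, 3, 11, 1, 14, 13] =(1 8 7 12)(2 10 3)(13 14)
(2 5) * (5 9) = (2 9 5) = [0, 1, 9, 3, 4, 2, 6, 7, 8, 5]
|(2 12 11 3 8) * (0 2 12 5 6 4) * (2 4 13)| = 4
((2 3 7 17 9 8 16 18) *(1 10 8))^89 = (1 9 17 7 3 2 18 16 8 10)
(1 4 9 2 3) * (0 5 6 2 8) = (0 5 6 2 3 1 4 9 8) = [5, 4, 3, 1, 9, 6, 2, 7, 0, 8]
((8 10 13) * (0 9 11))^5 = ((0 9 11)(8 10 13))^5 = (0 11 9)(8 13 10)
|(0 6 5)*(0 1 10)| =5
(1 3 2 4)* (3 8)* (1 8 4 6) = [0, 4, 6, 2, 8, 5, 1, 7, 3] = (1 4 8 3 2 6)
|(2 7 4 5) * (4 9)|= 5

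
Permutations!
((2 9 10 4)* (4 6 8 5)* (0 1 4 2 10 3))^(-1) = (0 3 9 2 5 8 6 10 4 1)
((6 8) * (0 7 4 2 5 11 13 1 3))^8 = (0 3 1 13 11 5 2 4 7)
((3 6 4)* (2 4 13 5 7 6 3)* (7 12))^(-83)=(2 4)(5 7 13 12 6)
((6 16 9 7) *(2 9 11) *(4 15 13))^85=(2 9 7 6 16 11)(4 15 13)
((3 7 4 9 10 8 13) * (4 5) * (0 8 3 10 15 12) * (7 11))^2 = ((0 8 13 10 3 11 7 5 4 9 15 12))^2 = (0 13 3 7 4 15)(5 9 12 8 10 11)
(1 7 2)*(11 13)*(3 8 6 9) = (1 7 2)(3 8 6 9)(11 13) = [0, 7, 1, 8, 4, 5, 9, 2, 6, 3, 10, 13, 12, 11]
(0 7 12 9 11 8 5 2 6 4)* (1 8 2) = (0 7 12 9 11 2 6 4)(1 8 5) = [7, 8, 6, 3, 0, 1, 4, 12, 5, 11, 10, 2, 9]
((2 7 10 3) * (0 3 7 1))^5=((0 3 2 1)(7 10))^5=(0 3 2 1)(7 10)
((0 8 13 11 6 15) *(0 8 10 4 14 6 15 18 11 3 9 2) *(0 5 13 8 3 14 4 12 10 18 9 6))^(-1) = (0 14 13 5 2 9 6 3 15 11 18)(10 12) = ((0 18 11 15 3 6 9 2 5 13 14)(10 12))^(-1)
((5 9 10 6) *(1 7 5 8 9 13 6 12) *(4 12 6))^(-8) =(1 4 5)(7 12 13)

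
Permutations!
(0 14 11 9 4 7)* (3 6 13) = (0 14 11 9 4 7)(3 6 13) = [14, 1, 2, 6, 7, 5, 13, 0, 8, 4, 10, 9, 12, 3, 11]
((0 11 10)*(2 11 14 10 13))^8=((0 14 10)(2 11 13))^8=(0 10 14)(2 13 11)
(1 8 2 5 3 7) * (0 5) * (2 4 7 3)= (0 5 2)(1 8 4 7)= [5, 8, 0, 3, 7, 2, 6, 1, 4]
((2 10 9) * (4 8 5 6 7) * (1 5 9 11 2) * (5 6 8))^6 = ((1 6 7 4 5 8 9)(2 10 11))^6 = (11)(1 9 8 5 4 7 6)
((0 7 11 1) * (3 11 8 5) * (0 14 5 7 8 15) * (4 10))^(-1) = ((0 8 7 15)(1 14 5 3 11)(4 10))^(-1) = (0 15 7 8)(1 11 3 5 14)(4 10)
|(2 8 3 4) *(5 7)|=|(2 8 3 4)(5 7)|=4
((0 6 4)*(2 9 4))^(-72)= (0 9 6 4 2)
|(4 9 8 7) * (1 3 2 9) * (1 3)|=6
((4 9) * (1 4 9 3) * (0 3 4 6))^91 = ((9)(0 3 1 6))^91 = (9)(0 6 1 3)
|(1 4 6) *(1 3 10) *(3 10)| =|(1 4 6 10)| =4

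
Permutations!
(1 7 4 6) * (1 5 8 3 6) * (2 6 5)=(1 7 4)(2 6)(3 5 8)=[0, 7, 6, 5, 1, 8, 2, 4, 3]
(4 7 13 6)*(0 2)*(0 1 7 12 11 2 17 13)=(0 17 13 6 4 12 11 2 1 7)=[17, 7, 1, 3, 12, 5, 4, 0, 8, 9, 10, 2, 11, 6, 14, 15, 16, 13]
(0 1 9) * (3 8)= (0 1 9)(3 8)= [1, 9, 2, 8, 4, 5, 6, 7, 3, 0]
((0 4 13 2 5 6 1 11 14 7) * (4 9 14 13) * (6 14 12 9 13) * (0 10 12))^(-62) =(0 13 2 5 14 7 10 12 9)(1 11 6)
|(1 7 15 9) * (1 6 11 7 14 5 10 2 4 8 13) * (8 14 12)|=20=|(1 12 8 13)(2 4 14 5 10)(6 11 7 15 9)|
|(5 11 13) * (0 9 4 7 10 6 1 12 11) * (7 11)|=|(0 9 4 11 13 5)(1 12 7 10 6)|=30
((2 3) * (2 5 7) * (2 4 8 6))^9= ((2 3 5 7 4 8 6))^9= (2 5 4 6 3 7 8)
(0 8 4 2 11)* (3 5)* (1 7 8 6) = (0 6 1 7 8 4 2 11)(3 5) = [6, 7, 11, 5, 2, 3, 1, 8, 4, 9, 10, 0]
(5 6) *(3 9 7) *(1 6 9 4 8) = (1 6 5 9 7 3 4 8) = [0, 6, 2, 4, 8, 9, 5, 3, 1, 7]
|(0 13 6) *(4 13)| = 4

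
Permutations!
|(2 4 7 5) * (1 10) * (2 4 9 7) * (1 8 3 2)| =9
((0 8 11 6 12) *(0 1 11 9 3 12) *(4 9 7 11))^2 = ((0 8 7 11 6)(1 4 9 3 12))^2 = (0 7 6 8 11)(1 9 12 4 3)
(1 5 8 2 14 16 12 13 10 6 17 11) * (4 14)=(1 5 8 2 4 14 16 12 13 10 6 17 11)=[0, 5, 4, 3, 14, 8, 17, 7, 2, 9, 6, 1, 13, 10, 16, 15, 12, 11]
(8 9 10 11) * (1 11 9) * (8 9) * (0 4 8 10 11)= (0 4 8 1)(9 11)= [4, 0, 2, 3, 8, 5, 6, 7, 1, 11, 10, 9]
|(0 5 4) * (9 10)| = 6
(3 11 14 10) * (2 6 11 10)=(2 6 11 14)(3 10)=[0, 1, 6, 10, 4, 5, 11, 7, 8, 9, 3, 14, 12, 13, 2]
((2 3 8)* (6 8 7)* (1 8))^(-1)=((1 8 2 3 7 6))^(-1)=(1 6 7 3 2 8)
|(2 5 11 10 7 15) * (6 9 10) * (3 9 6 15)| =|(2 5 11 15)(3 9 10 7)| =4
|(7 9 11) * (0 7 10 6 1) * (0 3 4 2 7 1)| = 10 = |(0 1 3 4 2 7 9 11 10 6)|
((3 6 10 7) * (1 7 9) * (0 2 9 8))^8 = ((0 2 9 1 7 3 6 10 8))^8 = (0 8 10 6 3 7 1 9 2)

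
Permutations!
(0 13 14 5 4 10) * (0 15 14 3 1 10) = (0 13 3 1 10 15 14 5 4) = [13, 10, 2, 1, 0, 4, 6, 7, 8, 9, 15, 11, 12, 3, 5, 14]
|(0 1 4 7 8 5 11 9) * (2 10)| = 8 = |(0 1 4 7 8 5 11 9)(2 10)|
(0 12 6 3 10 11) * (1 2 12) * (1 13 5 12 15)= (0 13 5 12 6 3 10 11)(1 2 15)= [13, 2, 15, 10, 4, 12, 3, 7, 8, 9, 11, 0, 6, 5, 14, 1]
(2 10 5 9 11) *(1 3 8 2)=(1 3 8 2 10 5 9 11)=[0, 3, 10, 8, 4, 9, 6, 7, 2, 11, 5, 1]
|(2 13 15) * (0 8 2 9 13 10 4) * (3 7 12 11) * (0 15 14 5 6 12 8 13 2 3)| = |(0 13 14 5 6 12 11)(2 10 4 15 9)(3 7 8)| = 105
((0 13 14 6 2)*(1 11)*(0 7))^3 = ((0 13 14 6 2 7)(1 11))^3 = (0 6)(1 11)(2 13)(7 14)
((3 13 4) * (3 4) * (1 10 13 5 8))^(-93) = ((1 10 13 3 5 8))^(-93) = (1 3)(5 10)(8 13)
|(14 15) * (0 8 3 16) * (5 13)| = |(0 8 3 16)(5 13)(14 15)| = 4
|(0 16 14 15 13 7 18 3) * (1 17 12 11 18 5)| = 13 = |(0 16 14 15 13 7 5 1 17 12 11 18 3)|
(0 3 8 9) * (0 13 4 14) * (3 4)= (0 4 14)(3 8 9 13)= [4, 1, 2, 8, 14, 5, 6, 7, 9, 13, 10, 11, 12, 3, 0]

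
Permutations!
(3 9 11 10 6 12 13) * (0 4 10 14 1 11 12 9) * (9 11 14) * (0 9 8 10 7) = (0 4 7)(1 14)(3 9 12 13)(6 11 8 10) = [4, 14, 2, 9, 7, 5, 11, 0, 10, 12, 6, 8, 13, 3, 1]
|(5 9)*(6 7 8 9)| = |(5 6 7 8 9)| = 5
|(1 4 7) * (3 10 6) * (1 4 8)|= 6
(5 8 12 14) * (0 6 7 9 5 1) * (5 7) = [6, 0, 2, 3, 4, 8, 5, 9, 12, 7, 10, 11, 14, 13, 1] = (0 6 5 8 12 14 1)(7 9)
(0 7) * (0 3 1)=[7, 0, 2, 1, 4, 5, 6, 3]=(0 7 3 1)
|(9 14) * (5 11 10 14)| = 5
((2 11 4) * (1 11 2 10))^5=((1 11 4 10))^5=(1 11 4 10)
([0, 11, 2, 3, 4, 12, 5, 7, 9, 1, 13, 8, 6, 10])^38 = (13)(1 8)(5 6 12)(9 11)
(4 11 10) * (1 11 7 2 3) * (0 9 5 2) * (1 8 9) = [1, 11, 3, 8, 7, 2, 6, 0, 9, 5, 4, 10] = (0 1 11 10 4 7)(2 3 8 9 5)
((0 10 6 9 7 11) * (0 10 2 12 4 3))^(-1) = (0 3 4 12 2)(6 10 11 7 9)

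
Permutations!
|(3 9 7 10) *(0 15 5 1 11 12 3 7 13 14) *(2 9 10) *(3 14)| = |(0 15 5 1 11 12 14)(2 9 13 3 10 7)| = 42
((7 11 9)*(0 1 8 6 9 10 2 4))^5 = (0 7)(1 11)(2 6)(4 9)(8 10)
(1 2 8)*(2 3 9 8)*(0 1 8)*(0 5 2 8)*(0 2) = [1, 3, 8, 9, 4, 0, 6, 7, 2, 5] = (0 1 3 9 5)(2 8)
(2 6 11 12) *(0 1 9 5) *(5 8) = (0 1 9 8 5)(2 6 11 12) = [1, 9, 6, 3, 4, 0, 11, 7, 5, 8, 10, 12, 2]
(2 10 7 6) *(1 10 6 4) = [0, 10, 6, 3, 1, 5, 2, 4, 8, 9, 7] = (1 10 7 4)(2 6)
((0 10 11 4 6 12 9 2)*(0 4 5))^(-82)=(0 11)(2 12 4 9 6)(5 10)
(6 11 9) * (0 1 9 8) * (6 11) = [1, 9, 2, 3, 4, 5, 6, 7, 0, 11, 10, 8] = (0 1 9 11 8)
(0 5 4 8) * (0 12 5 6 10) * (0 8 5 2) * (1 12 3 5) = (0 6 10 8 3 5 4 1 12 2) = [6, 12, 0, 5, 1, 4, 10, 7, 3, 9, 8, 11, 2]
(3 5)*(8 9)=(3 5)(8 9)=[0, 1, 2, 5, 4, 3, 6, 7, 9, 8]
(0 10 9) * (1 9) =(0 10 1 9) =[10, 9, 2, 3, 4, 5, 6, 7, 8, 0, 1]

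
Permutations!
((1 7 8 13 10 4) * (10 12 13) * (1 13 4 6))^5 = ((1 7 8 10 6)(4 13 12))^5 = (4 12 13)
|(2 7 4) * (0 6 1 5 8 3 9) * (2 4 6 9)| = |(0 9)(1 5 8 3 2 7 6)| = 14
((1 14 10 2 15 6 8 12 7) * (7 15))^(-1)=(1 7 2 10 14)(6 15 12 8)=((1 14 10 2 7)(6 8 12 15))^(-1)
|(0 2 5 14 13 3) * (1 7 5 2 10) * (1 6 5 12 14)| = |(0 10 6 5 1 7 12 14 13 3)| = 10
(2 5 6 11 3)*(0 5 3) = (0 5 6 11)(2 3) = [5, 1, 3, 2, 4, 6, 11, 7, 8, 9, 10, 0]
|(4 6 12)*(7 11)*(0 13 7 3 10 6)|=|(0 13 7 11 3 10 6 12 4)|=9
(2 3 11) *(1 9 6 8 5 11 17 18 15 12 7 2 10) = (1 9 6 8 5 11 10)(2 3 17 18 15 12 7) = [0, 9, 3, 17, 4, 11, 8, 2, 5, 6, 1, 10, 7, 13, 14, 12, 16, 18, 15]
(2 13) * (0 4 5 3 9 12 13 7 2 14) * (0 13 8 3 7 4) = (2 4 5 7)(3 9 12 8)(13 14) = [0, 1, 4, 9, 5, 7, 6, 2, 3, 12, 10, 11, 8, 14, 13]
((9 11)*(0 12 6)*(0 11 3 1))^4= ((0 12 6 11 9 3 1))^4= (0 9 12 3 6 1 11)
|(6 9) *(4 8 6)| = |(4 8 6 9)| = 4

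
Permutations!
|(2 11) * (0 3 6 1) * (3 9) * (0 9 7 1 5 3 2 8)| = 21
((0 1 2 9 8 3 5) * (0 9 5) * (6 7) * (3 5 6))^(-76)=((0 1 2 6 7 3)(5 9 8))^(-76)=(0 2 7)(1 6 3)(5 8 9)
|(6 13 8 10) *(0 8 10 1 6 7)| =7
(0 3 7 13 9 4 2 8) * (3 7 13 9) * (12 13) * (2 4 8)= (0 7 9 8)(3 12 13)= [7, 1, 2, 12, 4, 5, 6, 9, 0, 8, 10, 11, 13, 3]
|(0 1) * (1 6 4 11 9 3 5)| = |(0 6 4 11 9 3 5 1)| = 8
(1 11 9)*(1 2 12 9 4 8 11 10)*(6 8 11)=(1 10)(2 12 9)(4 11)(6 8)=[0, 10, 12, 3, 11, 5, 8, 7, 6, 2, 1, 4, 9]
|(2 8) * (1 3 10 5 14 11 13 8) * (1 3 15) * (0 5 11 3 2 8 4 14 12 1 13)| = 11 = |(0 5 12 1 15 13 4 14 3 10 11)|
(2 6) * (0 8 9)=(0 8 9)(2 6)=[8, 1, 6, 3, 4, 5, 2, 7, 9, 0]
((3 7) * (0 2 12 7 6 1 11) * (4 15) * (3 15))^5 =(0 4)(1 7)(2 3)(6 12)(11 15)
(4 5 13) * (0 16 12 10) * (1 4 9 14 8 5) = [16, 4, 2, 3, 1, 13, 6, 7, 5, 14, 0, 11, 10, 9, 8, 15, 12] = (0 16 12 10)(1 4)(5 13 9 14 8)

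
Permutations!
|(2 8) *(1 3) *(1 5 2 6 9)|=|(1 3 5 2 8 6 9)|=7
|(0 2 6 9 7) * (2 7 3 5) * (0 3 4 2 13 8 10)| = |(0 7 3 5 13 8 10)(2 6 9 4)| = 28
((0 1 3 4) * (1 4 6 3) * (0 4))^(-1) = ((3 6))^(-1) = (3 6)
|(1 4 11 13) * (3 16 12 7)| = |(1 4 11 13)(3 16 12 7)| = 4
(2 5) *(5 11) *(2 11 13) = [0, 1, 13, 3, 4, 11, 6, 7, 8, 9, 10, 5, 12, 2] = (2 13)(5 11)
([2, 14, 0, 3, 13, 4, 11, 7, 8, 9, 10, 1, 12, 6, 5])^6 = (1 11 6 13 4 5 14)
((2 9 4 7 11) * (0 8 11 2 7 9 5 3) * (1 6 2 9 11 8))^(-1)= (0 3 5 2 6 1)(4 9 7 11)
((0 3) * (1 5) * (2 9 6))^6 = (9)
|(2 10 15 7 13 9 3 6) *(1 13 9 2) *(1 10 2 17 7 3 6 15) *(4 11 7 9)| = 6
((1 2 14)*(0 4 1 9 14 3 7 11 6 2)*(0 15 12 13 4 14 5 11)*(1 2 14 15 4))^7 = (0 3 4 13 15 7 2 1 12)(5 6 9 11 14)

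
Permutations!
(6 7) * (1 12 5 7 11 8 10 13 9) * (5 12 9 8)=(1 9)(5 7 6 11)(8 10 13)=[0, 9, 2, 3, 4, 7, 11, 6, 10, 1, 13, 5, 12, 8]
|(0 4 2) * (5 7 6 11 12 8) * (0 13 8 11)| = |(0 4 2 13 8 5 7 6)(11 12)| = 8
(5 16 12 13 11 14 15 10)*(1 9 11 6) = (1 9 11 14 15 10 5 16 12 13 6) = [0, 9, 2, 3, 4, 16, 1, 7, 8, 11, 5, 14, 13, 6, 15, 10, 12]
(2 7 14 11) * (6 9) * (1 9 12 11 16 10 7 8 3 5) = (1 9 6 12 11 2 8 3 5)(7 14 16 10) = [0, 9, 8, 5, 4, 1, 12, 14, 3, 6, 7, 2, 11, 13, 16, 15, 10]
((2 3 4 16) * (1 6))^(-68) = (16)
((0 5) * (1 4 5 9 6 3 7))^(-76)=(0 7)(1 9)(3 5)(4 6)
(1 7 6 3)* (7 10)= (1 10 7 6 3)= [0, 10, 2, 1, 4, 5, 3, 6, 8, 9, 7]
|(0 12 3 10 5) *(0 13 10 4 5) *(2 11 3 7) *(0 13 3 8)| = |(0 12 7 2 11 8)(3 4 5)(10 13)| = 6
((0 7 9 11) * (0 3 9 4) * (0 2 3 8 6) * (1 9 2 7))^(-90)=((0 1 9 11 8 6)(2 3)(4 7))^(-90)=(11)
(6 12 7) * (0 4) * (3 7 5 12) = (0 4)(3 7 6)(5 12) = [4, 1, 2, 7, 0, 12, 3, 6, 8, 9, 10, 11, 5]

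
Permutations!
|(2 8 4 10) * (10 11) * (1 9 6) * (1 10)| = |(1 9 6 10 2 8 4 11)| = 8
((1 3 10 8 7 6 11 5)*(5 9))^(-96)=(1 8 11)(3 7 9)(5 10 6)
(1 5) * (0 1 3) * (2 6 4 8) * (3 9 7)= (0 1 5 9 7 3)(2 6 4 8)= [1, 5, 6, 0, 8, 9, 4, 3, 2, 7]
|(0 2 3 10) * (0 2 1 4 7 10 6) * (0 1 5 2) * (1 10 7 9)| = 6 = |(0 5 2 3 6 10)(1 4 9)|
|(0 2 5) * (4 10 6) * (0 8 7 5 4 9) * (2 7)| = |(0 7 5 8 2 4 10 6 9)| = 9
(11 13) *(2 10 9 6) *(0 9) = (0 9 6 2 10)(11 13) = [9, 1, 10, 3, 4, 5, 2, 7, 8, 6, 0, 13, 12, 11]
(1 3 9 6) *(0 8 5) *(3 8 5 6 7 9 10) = [5, 8, 2, 10, 4, 0, 1, 9, 6, 7, 3] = (0 5)(1 8 6)(3 10)(7 9)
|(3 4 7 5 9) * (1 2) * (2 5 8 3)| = |(1 5 9 2)(3 4 7 8)| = 4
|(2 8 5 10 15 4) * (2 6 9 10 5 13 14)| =|(2 8 13 14)(4 6 9 10 15)| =20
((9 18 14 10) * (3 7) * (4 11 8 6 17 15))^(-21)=((3 7)(4 11 8 6 17 15)(9 18 14 10))^(-21)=(3 7)(4 6)(8 15)(9 10 14 18)(11 17)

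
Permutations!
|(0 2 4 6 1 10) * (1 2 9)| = |(0 9 1 10)(2 4 6)| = 12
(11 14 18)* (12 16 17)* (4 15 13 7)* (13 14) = [0, 1, 2, 3, 15, 5, 6, 4, 8, 9, 10, 13, 16, 7, 18, 14, 17, 12, 11] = (4 15 14 18 11 13 7)(12 16 17)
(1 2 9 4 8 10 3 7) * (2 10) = (1 10 3 7)(2 9 4 8) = [0, 10, 9, 7, 8, 5, 6, 1, 2, 4, 3]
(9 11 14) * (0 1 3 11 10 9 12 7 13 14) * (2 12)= [1, 3, 12, 11, 4, 5, 6, 13, 8, 10, 9, 0, 7, 14, 2]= (0 1 3 11)(2 12 7 13 14)(9 10)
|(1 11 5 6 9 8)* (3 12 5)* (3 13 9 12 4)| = |(1 11 13 9 8)(3 4)(5 6 12)| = 30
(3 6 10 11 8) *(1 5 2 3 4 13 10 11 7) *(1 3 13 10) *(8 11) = [0, 5, 13, 6, 10, 2, 8, 3, 4, 9, 7, 11, 12, 1] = (1 5 2 13)(3 6 8 4 10 7)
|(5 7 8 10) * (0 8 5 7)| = |(0 8 10 7 5)| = 5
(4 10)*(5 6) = [0, 1, 2, 3, 10, 6, 5, 7, 8, 9, 4] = (4 10)(5 6)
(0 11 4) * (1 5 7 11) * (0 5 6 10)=(0 1 6 10)(4 5 7 11)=[1, 6, 2, 3, 5, 7, 10, 11, 8, 9, 0, 4]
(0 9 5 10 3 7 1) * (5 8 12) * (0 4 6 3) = [9, 4, 2, 7, 6, 10, 3, 1, 12, 8, 0, 11, 5] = (0 9 8 12 5 10)(1 4 6 3 7)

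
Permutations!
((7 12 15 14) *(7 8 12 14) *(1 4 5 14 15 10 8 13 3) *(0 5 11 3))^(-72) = (15)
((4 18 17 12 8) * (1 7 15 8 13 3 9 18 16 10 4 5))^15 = ((1 7 15 8 5)(3 9 18 17 12 13)(4 16 10))^15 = (3 17)(9 12)(13 18)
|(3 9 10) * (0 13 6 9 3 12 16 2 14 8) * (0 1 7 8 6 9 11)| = |(0 13 9 10 12 16 2 14 6 11)(1 7 8)| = 30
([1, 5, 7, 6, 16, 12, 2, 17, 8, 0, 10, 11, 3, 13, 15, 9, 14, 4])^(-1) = [9, 0, 6, 12, 17, 1, 3, 2, 8, 15, 10, 11, 5, 13, 16, 14, 4, 7]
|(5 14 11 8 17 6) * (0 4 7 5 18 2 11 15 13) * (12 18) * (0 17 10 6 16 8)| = |(0 4 7 5 14 15 13 17 16 8 10 6 12 18 2 11)| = 16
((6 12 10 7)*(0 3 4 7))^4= ((0 3 4 7 6 12 10))^4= (0 6 3 12 4 10 7)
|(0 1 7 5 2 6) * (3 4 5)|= |(0 1 7 3 4 5 2 6)|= 8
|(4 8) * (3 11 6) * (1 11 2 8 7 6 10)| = 6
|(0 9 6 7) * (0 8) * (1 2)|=10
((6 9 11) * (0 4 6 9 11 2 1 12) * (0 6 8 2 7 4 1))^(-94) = (0 7 12 8 11)(1 4 6 2 9)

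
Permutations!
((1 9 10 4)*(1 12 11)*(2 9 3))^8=(12)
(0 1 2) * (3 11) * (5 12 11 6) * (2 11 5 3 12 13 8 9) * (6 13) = [1, 11, 0, 13, 4, 6, 3, 7, 9, 2, 10, 12, 5, 8] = (0 1 11 12 5 6 3 13 8 9 2)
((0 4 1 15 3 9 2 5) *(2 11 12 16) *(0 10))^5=(0 9 5 15 16 4 11 10 3 2 1 12)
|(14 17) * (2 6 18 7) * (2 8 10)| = 6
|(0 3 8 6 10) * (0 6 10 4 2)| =7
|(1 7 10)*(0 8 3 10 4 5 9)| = 9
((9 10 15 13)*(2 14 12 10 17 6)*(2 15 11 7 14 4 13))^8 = (2 4 13 9 17 6 15)(7 10 14 11 12)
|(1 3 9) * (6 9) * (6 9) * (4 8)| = |(1 3 9)(4 8)| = 6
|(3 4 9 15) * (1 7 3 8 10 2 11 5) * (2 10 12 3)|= |(1 7 2 11 5)(3 4 9 15 8 12)|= 30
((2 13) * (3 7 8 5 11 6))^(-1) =(2 13)(3 6 11 5 8 7)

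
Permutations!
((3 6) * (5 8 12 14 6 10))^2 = (3 5 12 6 10 8 14)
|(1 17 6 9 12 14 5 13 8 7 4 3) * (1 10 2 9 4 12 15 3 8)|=|(1 17 6 4 8 7 12 14 5 13)(2 9 15 3 10)|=10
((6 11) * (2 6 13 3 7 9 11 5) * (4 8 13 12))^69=(3 4 9 13 12 7 8 11)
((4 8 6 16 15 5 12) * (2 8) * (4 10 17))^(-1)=(2 4 17 10 12 5 15 16 6 8)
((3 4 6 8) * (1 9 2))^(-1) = (1 2 9)(3 8 6 4)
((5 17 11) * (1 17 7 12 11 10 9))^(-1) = (1 9 10 17)(5 11 12 7)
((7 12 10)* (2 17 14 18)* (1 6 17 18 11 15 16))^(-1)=((1 6 17 14 11 15 16)(2 18)(7 12 10))^(-1)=(1 16 15 11 14 17 6)(2 18)(7 10 12)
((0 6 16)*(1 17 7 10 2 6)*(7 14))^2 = (0 17 7 2 16 1 14 10 6)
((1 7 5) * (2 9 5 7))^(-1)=((1 2 9 5))^(-1)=(1 5 9 2)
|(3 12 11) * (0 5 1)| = |(0 5 1)(3 12 11)| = 3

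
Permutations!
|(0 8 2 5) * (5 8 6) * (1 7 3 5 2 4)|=9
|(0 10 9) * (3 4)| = 6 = |(0 10 9)(3 4)|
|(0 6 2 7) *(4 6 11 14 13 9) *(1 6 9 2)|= |(0 11 14 13 2 7)(1 6)(4 9)|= 6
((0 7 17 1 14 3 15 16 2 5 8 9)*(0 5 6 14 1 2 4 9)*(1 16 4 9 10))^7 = ((0 7 17 2 6 14 3 15 4 10 1 16 9 5 8))^7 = (0 15 8 3 5 14 9 6 16 2 1 17 10 7 4)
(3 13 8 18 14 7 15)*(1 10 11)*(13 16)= (1 10 11)(3 16 13 8 18 14 7 15)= [0, 10, 2, 16, 4, 5, 6, 15, 18, 9, 11, 1, 12, 8, 7, 3, 13, 17, 14]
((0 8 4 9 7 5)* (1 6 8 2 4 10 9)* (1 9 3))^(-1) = (0 5 7 9 4 2)(1 3 10 8 6)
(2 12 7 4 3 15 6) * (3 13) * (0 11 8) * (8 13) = (0 11 13 3 15 6 2 12 7 4 8) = [11, 1, 12, 15, 8, 5, 2, 4, 0, 9, 10, 13, 7, 3, 14, 6]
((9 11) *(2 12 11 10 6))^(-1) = ((2 12 11 9 10 6))^(-1) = (2 6 10 9 11 12)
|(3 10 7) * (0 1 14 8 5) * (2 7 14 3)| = |(0 1 3 10 14 8 5)(2 7)| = 14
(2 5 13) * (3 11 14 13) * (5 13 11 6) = (2 13)(3 6 5)(11 14) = [0, 1, 13, 6, 4, 3, 5, 7, 8, 9, 10, 14, 12, 2, 11]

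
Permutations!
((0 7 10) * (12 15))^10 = ((0 7 10)(12 15))^10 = (15)(0 7 10)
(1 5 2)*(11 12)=(1 5 2)(11 12)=[0, 5, 1, 3, 4, 2, 6, 7, 8, 9, 10, 12, 11]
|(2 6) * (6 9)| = |(2 9 6)| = 3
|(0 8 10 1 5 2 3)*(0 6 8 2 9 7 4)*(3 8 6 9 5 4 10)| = |(0 2 8 3 9 7 10 1 4)| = 9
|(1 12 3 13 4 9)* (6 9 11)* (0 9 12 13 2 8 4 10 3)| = 12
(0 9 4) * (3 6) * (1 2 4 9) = (9)(0 1 2 4)(3 6) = [1, 2, 4, 6, 0, 5, 3, 7, 8, 9]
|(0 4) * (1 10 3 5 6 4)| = |(0 1 10 3 5 6 4)| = 7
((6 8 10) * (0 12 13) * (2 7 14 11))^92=((0 12 13)(2 7 14 11)(6 8 10))^92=(14)(0 13 12)(6 10 8)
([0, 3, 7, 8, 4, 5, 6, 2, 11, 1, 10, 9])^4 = (1 9 11 8 3)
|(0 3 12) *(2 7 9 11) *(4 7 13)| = |(0 3 12)(2 13 4 7 9 11)| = 6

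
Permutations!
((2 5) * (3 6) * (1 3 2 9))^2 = (1 6 5)(2 9 3)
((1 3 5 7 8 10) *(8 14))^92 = (1 3 5 7 14 8 10)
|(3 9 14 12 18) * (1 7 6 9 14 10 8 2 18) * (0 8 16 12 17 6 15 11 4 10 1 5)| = |(0 8 2 18 3 14 17 6 9 1 7 15 11 4 10 16 12 5)| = 18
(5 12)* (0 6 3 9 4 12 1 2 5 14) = (0 6 3 9 4 12 14)(1 2 5) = [6, 2, 5, 9, 12, 1, 3, 7, 8, 4, 10, 11, 14, 13, 0]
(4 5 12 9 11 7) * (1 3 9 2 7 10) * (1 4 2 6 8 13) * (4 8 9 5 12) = (1 3 5 4 12 6 9 11 10 8 13)(2 7) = [0, 3, 7, 5, 12, 4, 9, 2, 13, 11, 8, 10, 6, 1]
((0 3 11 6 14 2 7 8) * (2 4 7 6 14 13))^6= ((0 3 11 14 4 7 8)(2 6 13))^6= (0 8 7 4 14 11 3)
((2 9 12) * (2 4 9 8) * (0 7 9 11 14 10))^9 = ((0 7 9 12 4 11 14 10)(2 8))^9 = (0 7 9 12 4 11 14 10)(2 8)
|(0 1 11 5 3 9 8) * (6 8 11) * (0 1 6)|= 4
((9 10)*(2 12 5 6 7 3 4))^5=(2 3 6 12 4 7 5)(9 10)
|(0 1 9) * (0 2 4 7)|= |(0 1 9 2 4 7)|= 6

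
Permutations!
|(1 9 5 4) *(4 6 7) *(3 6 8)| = 8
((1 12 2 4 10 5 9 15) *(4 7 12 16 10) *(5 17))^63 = (17)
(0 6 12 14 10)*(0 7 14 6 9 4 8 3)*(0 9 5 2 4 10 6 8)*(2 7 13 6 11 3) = [5, 1, 4, 9, 0, 7, 12, 14, 2, 10, 13, 3, 8, 6, 11] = (0 5 7 14 11 3 9 10 13 6 12 8 2 4)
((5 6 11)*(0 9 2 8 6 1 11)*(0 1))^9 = (0 9 2 8 6 1 11 5)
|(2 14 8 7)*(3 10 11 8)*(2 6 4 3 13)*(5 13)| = |(2 14 5 13)(3 10 11 8 7 6 4)| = 28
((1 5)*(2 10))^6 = (10)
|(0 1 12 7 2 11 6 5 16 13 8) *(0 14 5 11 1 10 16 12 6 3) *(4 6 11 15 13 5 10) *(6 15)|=|(0 4 15 13 8 14 10 16 5 12 7 2 1 11 3)|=15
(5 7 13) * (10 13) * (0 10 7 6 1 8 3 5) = (0 10 13)(1 8 3 5 6) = [10, 8, 2, 5, 4, 6, 1, 7, 3, 9, 13, 11, 12, 0]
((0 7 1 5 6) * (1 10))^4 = (0 5 10)(1 7 6)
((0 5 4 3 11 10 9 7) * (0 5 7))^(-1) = ((0 7 5 4 3 11 10 9))^(-1) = (0 9 10 11 3 4 5 7)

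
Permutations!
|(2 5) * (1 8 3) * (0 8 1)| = 6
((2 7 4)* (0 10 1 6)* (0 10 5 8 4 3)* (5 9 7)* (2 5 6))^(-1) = (0 3 7 9)(1 10 6 2)(4 8 5)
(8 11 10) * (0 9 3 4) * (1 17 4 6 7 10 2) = (0 9 3 6 7 10 8 11 2 1 17 4) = [9, 17, 1, 6, 0, 5, 7, 10, 11, 3, 8, 2, 12, 13, 14, 15, 16, 4]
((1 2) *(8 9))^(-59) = ((1 2)(8 9))^(-59) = (1 2)(8 9)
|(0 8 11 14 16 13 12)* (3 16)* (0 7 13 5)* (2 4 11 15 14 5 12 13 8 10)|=42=|(0 10 2 4 11 5)(3 16 12 7 8 15 14)|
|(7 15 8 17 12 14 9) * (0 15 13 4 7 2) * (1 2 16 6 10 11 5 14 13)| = |(0 15 8 17 12 13 4 7 1 2)(5 14 9 16 6 10 11)| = 70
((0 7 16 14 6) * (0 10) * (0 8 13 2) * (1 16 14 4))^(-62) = ((0 7 14 6 10 8 13 2)(1 16 4))^(-62) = (0 14 10 13)(1 16 4)(2 7 6 8)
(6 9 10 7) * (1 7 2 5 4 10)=[0, 7, 5, 3, 10, 4, 9, 6, 8, 1, 2]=(1 7 6 9)(2 5 4 10)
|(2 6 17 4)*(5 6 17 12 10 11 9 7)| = 21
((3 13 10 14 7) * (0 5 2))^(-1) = (0 2 5)(3 7 14 10 13)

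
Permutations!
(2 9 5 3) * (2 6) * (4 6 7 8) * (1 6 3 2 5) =(1 6 5 2 9)(3 7 8 4) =[0, 6, 9, 7, 3, 2, 5, 8, 4, 1]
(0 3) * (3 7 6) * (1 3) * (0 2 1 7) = (1 3 2)(6 7) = [0, 3, 1, 2, 4, 5, 7, 6]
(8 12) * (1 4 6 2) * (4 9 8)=(1 9 8 12 4 6 2)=[0, 9, 1, 3, 6, 5, 2, 7, 12, 8, 10, 11, 4]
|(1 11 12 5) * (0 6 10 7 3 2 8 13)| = 8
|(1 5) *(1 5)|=1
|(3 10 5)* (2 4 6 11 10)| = |(2 4 6 11 10 5 3)| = 7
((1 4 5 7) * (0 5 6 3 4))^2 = ((0 5 7 1)(3 4 6))^2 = (0 7)(1 5)(3 6 4)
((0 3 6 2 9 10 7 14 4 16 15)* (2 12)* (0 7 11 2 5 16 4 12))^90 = ((0 3 6)(2 9 10 11)(5 16 15 7 14 12))^90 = (16)(2 10)(9 11)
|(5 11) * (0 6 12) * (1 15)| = |(0 6 12)(1 15)(5 11)| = 6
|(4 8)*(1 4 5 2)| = 5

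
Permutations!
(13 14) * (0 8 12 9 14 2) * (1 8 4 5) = (0 4 5 1 8 12 9 14 13 2) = [4, 8, 0, 3, 5, 1, 6, 7, 12, 14, 10, 11, 9, 2, 13]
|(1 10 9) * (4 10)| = 4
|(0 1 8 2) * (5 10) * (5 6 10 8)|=10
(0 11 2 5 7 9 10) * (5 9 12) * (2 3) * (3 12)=(0 11 12 5 7 3 2 9 10)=[11, 1, 9, 2, 4, 7, 6, 3, 8, 10, 0, 12, 5]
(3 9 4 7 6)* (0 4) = (0 4 7 6 3 9) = [4, 1, 2, 9, 7, 5, 3, 6, 8, 0]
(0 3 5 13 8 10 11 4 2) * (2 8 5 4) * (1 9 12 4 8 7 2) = (0 3 8 10 11 1 9 12 4 7 2)(5 13) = [3, 9, 0, 8, 7, 13, 6, 2, 10, 12, 11, 1, 4, 5]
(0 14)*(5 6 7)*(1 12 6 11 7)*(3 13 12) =(0 14)(1 3 13 12 6)(5 11 7) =[14, 3, 2, 13, 4, 11, 1, 5, 8, 9, 10, 7, 6, 12, 0]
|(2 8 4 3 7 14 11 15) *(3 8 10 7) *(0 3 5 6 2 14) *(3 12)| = 24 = |(0 12 3 5 6 2 10 7)(4 8)(11 15 14)|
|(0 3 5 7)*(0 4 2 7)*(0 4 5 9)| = |(0 3 9)(2 7 5 4)| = 12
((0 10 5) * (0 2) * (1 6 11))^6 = ((0 10 5 2)(1 6 11))^6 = (11)(0 5)(2 10)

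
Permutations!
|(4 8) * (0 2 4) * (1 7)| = 4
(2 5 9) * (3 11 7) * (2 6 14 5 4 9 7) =[0, 1, 4, 11, 9, 7, 14, 3, 8, 6, 10, 2, 12, 13, 5] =(2 4 9 6 14 5 7 3 11)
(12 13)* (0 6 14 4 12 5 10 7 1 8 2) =(0 6 14 4 12 13 5 10 7 1 8 2) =[6, 8, 0, 3, 12, 10, 14, 1, 2, 9, 7, 11, 13, 5, 4]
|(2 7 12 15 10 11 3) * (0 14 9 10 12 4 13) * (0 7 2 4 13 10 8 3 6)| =|(0 14 9 8 3 4 10 11 6)(7 13)(12 15)| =18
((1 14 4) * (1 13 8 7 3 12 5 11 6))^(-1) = (1 6 11 5 12 3 7 8 13 4 14)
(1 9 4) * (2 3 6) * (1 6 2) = [0, 9, 3, 2, 6, 5, 1, 7, 8, 4] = (1 9 4 6)(2 3)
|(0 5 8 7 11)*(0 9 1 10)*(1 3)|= 9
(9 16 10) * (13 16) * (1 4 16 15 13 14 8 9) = (1 4 16 10)(8 9 14)(13 15) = [0, 4, 2, 3, 16, 5, 6, 7, 9, 14, 1, 11, 12, 15, 8, 13, 10]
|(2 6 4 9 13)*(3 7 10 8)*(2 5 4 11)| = |(2 6 11)(3 7 10 8)(4 9 13 5)| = 12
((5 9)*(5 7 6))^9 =(5 9 7 6)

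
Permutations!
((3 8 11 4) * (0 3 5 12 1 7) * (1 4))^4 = ((0 3 8 11 1 7)(4 5 12))^4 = (0 1 8)(3 7 11)(4 5 12)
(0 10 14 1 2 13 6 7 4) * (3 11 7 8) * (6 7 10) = (0 6 8 3 11 10 14 1 2 13 7 4) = [6, 2, 13, 11, 0, 5, 8, 4, 3, 9, 14, 10, 12, 7, 1]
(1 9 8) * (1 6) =[0, 9, 2, 3, 4, 5, 1, 7, 6, 8] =(1 9 8 6)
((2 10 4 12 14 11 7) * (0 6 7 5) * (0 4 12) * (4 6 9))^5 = (0 4 9)(2 5 12 7 11 10 6 14)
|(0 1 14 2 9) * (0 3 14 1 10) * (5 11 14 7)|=14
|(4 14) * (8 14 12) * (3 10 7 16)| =|(3 10 7 16)(4 12 8 14)| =4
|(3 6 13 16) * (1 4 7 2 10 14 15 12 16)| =12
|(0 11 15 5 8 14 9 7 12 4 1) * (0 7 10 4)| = |(0 11 15 5 8 14 9 10 4 1 7 12)| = 12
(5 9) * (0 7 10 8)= [7, 1, 2, 3, 4, 9, 6, 10, 0, 5, 8]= (0 7 10 8)(5 9)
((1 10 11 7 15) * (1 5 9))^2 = ((1 10 11 7 15 5 9))^2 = (1 11 15 9 10 7 5)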